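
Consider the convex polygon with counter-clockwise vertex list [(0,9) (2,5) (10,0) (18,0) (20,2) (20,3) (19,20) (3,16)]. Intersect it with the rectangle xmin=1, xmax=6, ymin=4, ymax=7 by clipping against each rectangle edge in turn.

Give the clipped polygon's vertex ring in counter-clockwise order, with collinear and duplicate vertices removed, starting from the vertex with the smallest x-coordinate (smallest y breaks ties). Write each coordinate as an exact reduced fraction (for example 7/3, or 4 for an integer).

Clipped polygon: [(1,7) (2,5) (18/5,4) (6,4) (6,7)]

1. After x ≥ 1: [(1,34/3) (1,7) (2,5) (10,0) (18,0) (20,2) (20,3) (19,20) (3,16)]
2. After x ≤ 6: [(1,34/3) (1,7) (2,5) (6,5/2) (6,67/4) (3,16)]
3. After y ≥ 4: [(1,34/3) (1,7) (2,5) (18/5,4) (6,4) (6,67/4) (3,16)]
4. After y ≤ 7: [(1,7) (1,7) (2,5) (18/5,4) (6,4) (6,7)]
5. Canonical ring: [(1,7) (2,5) (18/5,4) (6,4) (6,7)]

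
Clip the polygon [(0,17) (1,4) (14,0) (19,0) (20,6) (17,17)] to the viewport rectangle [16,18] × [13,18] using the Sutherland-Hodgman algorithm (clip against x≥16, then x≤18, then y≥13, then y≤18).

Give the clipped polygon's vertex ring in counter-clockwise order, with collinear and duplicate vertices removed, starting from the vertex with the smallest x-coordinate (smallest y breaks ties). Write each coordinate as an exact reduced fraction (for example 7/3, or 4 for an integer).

Clipped polygon: [(16,13) (18,13) (18,40/3) (17,17) (16,17)]

1. After x ≥ 16: [(16,17) (16,0) (19,0) (20,6) (17,17)]
2. After x ≤ 18: [(16,17) (16,0) (18,0) (18,40/3) (17,17)]
3. After y ≥ 13: [(16,17) (16,13) (18,13) (18,40/3) (17,17)]
4. After y ≤ 18: [(16,17) (16,13) (18,13) (18,40/3) (17,17)]
5. Canonical ring: [(16,13) (18,13) (18,40/3) (17,17) (16,17)]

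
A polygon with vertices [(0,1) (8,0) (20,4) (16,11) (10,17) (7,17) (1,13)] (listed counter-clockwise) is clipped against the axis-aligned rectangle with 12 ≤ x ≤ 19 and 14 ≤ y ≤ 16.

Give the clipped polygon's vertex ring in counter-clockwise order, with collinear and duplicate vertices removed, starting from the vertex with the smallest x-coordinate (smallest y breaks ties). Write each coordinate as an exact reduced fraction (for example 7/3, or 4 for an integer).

Clipped polygon: [(12,14) (13,14) (12,15)]

1. After x ≥ 12: [(12,4/3) (20,4) (16,11) (12,15)]
2. After x ≤ 19: [(12,4/3) (19,11/3) (19,23/4) (16,11) (12,15)]
3. After y ≥ 14: [(12,14) (13,14) (12,15)]
4. After y ≤ 16: [(12,14) (13,14) (12,15)]
5. Canonical ring: [(12,14) (13,14) (12,15)]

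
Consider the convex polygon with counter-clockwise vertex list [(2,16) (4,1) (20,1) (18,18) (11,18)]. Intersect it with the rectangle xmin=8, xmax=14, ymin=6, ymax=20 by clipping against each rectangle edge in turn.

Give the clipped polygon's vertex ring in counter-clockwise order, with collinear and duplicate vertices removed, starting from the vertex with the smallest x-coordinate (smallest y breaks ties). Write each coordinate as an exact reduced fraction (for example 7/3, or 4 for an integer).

Clipped polygon: [(8,6) (14,6) (14,18) (11,18) (8,52/3)]

1. After x ≥ 8: [(8,52/3) (8,1) (20,1) (18,18) (11,18)]
2. After x ≤ 14: [(8,52/3) (8,1) (14,1) (14,18) (11,18)]
3. After y ≥ 6: [(8,52/3) (8,6) (14,6) (14,18) (11,18)]
4. After y ≤ 20: [(8,52/3) (8,6) (14,6) (14,18) (11,18)]
5. Canonical ring: [(8,6) (14,6) (14,18) (11,18) (8,52/3)]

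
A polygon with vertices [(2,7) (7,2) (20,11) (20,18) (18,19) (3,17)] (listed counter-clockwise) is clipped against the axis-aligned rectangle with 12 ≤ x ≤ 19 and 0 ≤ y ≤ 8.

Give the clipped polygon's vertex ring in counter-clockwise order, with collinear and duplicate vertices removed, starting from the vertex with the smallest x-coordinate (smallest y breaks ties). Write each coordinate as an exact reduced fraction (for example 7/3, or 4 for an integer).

Clipped polygon: [(12,71/13) (47/3,8) (12,8)]

1. After x ≥ 12: [(12,71/13) (20,11) (20,18) (18,19) (12,91/5)]
2. After x ≤ 19: [(12,71/13) (19,134/13) (19,37/2) (18,19) (12,91/5)]
3. After y ≥ 0: [(12,71/13) (19,134/13) (19,37/2) (18,19) (12,91/5)]
4. After y ≤ 8: [(12,8) (12,71/13) (47/3,8)]
5. Canonical ring: [(12,71/13) (47/3,8) (12,8)]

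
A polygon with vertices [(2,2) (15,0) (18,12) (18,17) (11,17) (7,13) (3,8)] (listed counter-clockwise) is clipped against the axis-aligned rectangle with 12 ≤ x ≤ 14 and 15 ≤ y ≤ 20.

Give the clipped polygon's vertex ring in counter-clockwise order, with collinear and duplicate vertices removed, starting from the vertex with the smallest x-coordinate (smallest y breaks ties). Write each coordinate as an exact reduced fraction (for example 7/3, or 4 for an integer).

1. After x ≥ 12: [(12,6/13) (15,0) (18,12) (18,17) (12,17)]
2. After x ≤ 14: [(12,6/13) (14,2/13) (14,17) (12,17)]
3. After y ≥ 15: [(12,15) (14,15) (14,17) (12,17)]
4. After y ≤ 20: [(12,15) (14,15) (14,17) (12,17)]
5. Canonical ring: [(12,15) (14,15) (14,17) (12,17)]

Clipped polygon: [(12,15) (14,15) (14,17) (12,17)]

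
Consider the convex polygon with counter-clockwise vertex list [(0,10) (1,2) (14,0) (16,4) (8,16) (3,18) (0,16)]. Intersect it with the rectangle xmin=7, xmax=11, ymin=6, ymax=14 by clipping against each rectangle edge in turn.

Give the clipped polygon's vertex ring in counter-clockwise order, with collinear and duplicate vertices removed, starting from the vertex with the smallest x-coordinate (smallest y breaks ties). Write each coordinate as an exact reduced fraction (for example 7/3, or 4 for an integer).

1. After x ≥ 7: [(7,14/13) (14,0) (16,4) (8,16) (7,82/5)]
2. After x ≤ 11: [(7,14/13) (11,6/13) (11,23/2) (8,16) (7,82/5)]
3. After y ≥ 6: [(7,6) (11,6) (11,23/2) (8,16) (7,82/5)]
4. After y ≤ 14: [(7,14) (7,6) (11,6) (11,23/2) (28/3,14)]
5. Canonical ring: [(7,6) (11,6) (11,23/2) (28/3,14) (7,14)]

Clipped polygon: [(7,6) (11,6) (11,23/2) (28/3,14) (7,14)]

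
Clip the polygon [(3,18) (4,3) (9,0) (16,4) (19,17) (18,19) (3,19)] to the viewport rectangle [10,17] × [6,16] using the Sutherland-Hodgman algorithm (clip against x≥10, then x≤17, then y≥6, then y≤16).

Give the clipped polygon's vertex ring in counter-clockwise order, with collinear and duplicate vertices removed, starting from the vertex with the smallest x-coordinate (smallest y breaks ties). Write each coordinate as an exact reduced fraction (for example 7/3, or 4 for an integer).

1. After x ≥ 10: [(10,4/7) (16,4) (19,17) (18,19) (10,19)]
2. After x ≤ 17: [(10,4/7) (16,4) (17,25/3) (17,19) (10,19)]
3. After y ≥ 6: [(10,6) (214/13,6) (17,25/3) (17,19) (10,19)]
4. After y ≤ 16: [(10,16) (10,6) (214/13,6) (17,25/3) (17,16)]
5. Canonical ring: [(10,6) (214/13,6) (17,25/3) (17,16) (10,16)]

Clipped polygon: [(10,6) (214/13,6) (17,25/3) (17,16) (10,16)]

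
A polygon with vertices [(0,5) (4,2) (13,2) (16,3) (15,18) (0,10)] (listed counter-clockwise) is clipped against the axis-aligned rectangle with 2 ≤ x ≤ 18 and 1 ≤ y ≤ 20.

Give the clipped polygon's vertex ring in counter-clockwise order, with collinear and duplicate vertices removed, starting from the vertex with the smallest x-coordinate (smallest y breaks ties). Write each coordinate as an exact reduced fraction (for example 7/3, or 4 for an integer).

Clipped polygon: [(2,7/2) (4,2) (13,2) (16,3) (15,18) (2,166/15)]

1. After x ≥ 2: [(2,7/2) (4,2) (13,2) (16,3) (15,18) (2,166/15)]
2. After x ≤ 18: [(2,7/2) (4,2) (13,2) (16,3) (15,18) (2,166/15)]
3. After y ≥ 1: [(2,7/2) (4,2) (13,2) (16,3) (15,18) (2,166/15)]
4. After y ≤ 20: [(2,7/2) (4,2) (13,2) (16,3) (15,18) (2,166/15)]
5. Canonical ring: [(2,7/2) (4,2) (13,2) (16,3) (15,18) (2,166/15)]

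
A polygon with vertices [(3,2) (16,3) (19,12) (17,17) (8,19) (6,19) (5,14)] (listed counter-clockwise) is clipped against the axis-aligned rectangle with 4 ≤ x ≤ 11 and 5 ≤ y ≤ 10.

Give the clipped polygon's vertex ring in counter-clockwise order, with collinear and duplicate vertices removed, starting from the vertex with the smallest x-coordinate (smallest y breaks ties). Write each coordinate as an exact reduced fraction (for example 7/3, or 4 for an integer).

1. After x ≥ 4: [(4,8) (4,27/13) (16,3) (19,12) (17,17) (8,19) (6,19) (5,14)]
2. After x ≤ 11: [(4,8) (4,27/13) (11,34/13) (11,55/3) (8,19) (6,19) (5,14)]
3. After y ≥ 5: [(4,8) (4,5) (11,5) (11,55/3) (8,19) (6,19) (5,14)]
4. After y ≤ 10: [(13/3,10) (4,8) (4,5) (11,5) (11,10)]
5. Canonical ring: [(4,5) (11,5) (11,10) (13/3,10) (4,8)]

Clipped polygon: [(4,5) (11,5) (11,10) (13/3,10) (4,8)]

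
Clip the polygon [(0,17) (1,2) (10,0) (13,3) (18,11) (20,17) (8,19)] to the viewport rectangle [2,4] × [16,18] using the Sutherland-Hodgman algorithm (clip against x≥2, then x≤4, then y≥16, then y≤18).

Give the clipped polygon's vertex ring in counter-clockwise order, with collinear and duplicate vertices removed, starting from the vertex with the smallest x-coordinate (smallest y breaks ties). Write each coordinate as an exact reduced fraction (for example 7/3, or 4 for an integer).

Clipped polygon: [(2,16) (4,16) (4,18) (2,35/2)]

1. After x ≥ 2: [(2,35/2) (2,16/9) (10,0) (13,3) (18,11) (20,17) (8,19)]
2. After x ≤ 4: [(4,18) (2,35/2) (2,16/9) (4,4/3)]
3. After y ≥ 16: [(4,16) (4,18) (2,35/2) (2,16)]
4. After y ≤ 18: [(4,16) (4,18) (2,35/2) (2,16)]
5. Canonical ring: [(2,16) (4,16) (4,18) (2,35/2)]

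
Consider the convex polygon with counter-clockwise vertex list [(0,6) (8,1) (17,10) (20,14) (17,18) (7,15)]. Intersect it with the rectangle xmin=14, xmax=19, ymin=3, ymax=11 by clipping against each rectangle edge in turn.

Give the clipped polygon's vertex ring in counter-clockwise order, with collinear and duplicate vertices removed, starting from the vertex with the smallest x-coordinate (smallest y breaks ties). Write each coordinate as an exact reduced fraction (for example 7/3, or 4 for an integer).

Clipped polygon: [(14,7) (17,10) (71/4,11) (14,11)]

1. After x ≥ 14: [(14,7) (17,10) (20,14) (17,18) (14,171/10)]
2. After x ≤ 19: [(14,7) (17,10) (19,38/3) (19,46/3) (17,18) (14,171/10)]
3. After y ≥ 3: [(14,7) (17,10) (19,38/3) (19,46/3) (17,18) (14,171/10)]
4. After y ≤ 11: [(14,11) (14,7) (17,10) (71/4,11)]
5. Canonical ring: [(14,7) (17,10) (71/4,11) (14,11)]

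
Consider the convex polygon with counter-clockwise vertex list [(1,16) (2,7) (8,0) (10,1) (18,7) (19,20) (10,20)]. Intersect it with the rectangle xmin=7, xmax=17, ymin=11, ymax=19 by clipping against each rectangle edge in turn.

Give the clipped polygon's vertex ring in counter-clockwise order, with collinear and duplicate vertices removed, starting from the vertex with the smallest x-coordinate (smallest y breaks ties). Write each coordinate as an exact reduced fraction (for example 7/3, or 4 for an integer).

1. After x ≥ 7: [(7,56/3) (7,7/6) (8,0) (10,1) (18,7) (19,20) (10,20)]
2. After x ≤ 17: [(7,56/3) (7,7/6) (8,0) (10,1) (17,25/4) (17,20) (10,20)]
3. After y ≥ 11: [(7,56/3) (7,11) (17,11) (17,20) (10,20)]
4. After y ≤ 19: [(31/4,19) (7,56/3) (7,11) (17,11) (17,19)]
5. Canonical ring: [(7,11) (17,11) (17,19) (31/4,19) (7,56/3)]

Clipped polygon: [(7,11) (17,11) (17,19) (31/4,19) (7,56/3)]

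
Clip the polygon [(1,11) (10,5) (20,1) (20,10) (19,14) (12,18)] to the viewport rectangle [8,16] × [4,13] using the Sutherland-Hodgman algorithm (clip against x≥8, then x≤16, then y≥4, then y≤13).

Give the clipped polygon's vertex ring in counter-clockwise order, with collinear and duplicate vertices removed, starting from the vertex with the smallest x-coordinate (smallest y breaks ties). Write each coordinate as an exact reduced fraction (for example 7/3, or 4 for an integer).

Clipped polygon: [(8,19/3) (10,5) (25/2,4) (16,4) (16,13) (8,13)]

1. After x ≥ 8: [(8,170/11) (8,19/3) (10,5) (20,1) (20,10) (19,14) (12,18)]
2. After x ≤ 16: [(8,170/11) (8,19/3) (10,5) (16,13/5) (16,110/7) (12,18)]
3. After y ≥ 4: [(8,170/11) (8,19/3) (10,5) (25/2,4) (16,4) (16,110/7) (12,18)]
4. After y ≤ 13: [(8,13) (8,19/3) (10,5) (25/2,4) (16,4) (16,13)]
5. Canonical ring: [(8,19/3) (10,5) (25/2,4) (16,4) (16,13) (8,13)]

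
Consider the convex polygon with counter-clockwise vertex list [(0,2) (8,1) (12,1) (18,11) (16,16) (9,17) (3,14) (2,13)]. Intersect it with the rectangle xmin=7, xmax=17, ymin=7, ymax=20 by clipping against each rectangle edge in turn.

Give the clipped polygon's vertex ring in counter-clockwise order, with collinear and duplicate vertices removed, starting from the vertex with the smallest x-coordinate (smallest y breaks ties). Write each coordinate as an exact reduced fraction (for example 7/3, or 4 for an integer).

Clipped polygon: [(7,7) (78/5,7) (17,28/3) (17,27/2) (16,16) (9,17) (7,16)]

1. After x ≥ 7: [(7,9/8) (8,1) (12,1) (18,11) (16,16) (9,17) (7,16)]
2. After x ≤ 17: [(7,9/8) (8,1) (12,1) (17,28/3) (17,27/2) (16,16) (9,17) (7,16)]
3. After y ≥ 7: [(7,7) (78/5,7) (17,28/3) (17,27/2) (16,16) (9,17) (7,16)]
4. After y ≤ 20: [(7,7) (78/5,7) (17,28/3) (17,27/2) (16,16) (9,17) (7,16)]
5. Canonical ring: [(7,7) (78/5,7) (17,28/3) (17,27/2) (16,16) (9,17) (7,16)]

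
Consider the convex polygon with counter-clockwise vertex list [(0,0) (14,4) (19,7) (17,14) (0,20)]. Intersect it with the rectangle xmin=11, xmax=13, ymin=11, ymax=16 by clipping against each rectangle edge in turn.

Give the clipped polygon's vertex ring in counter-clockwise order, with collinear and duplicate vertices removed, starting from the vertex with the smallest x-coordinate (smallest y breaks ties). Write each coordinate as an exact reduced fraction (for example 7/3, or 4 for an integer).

1. After x ≥ 11: [(11,22/7) (14,4) (19,7) (17,14) (11,274/17)]
2. After x ≤ 13: [(11,22/7) (13,26/7) (13,262/17) (11,274/17)]
3. After y ≥ 11: [(11,11) (13,11) (13,262/17) (11,274/17)]
4. After y ≤ 16: [(11,16) (11,11) (13,11) (13,262/17) (34/3,16)]
5. Canonical ring: [(11,11) (13,11) (13,262/17) (34/3,16) (11,16)]

Clipped polygon: [(11,11) (13,11) (13,262/17) (34/3,16) (11,16)]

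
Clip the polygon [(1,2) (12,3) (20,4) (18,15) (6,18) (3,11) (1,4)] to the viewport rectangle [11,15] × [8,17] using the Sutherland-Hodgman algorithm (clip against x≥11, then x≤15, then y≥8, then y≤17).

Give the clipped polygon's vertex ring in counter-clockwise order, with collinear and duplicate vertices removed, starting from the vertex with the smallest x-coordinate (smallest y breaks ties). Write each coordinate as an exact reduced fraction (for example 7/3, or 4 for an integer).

1. After x ≥ 11: [(11,32/11) (12,3) (20,4) (18,15) (11,67/4)]
2. After x ≤ 15: [(11,32/11) (12,3) (15,27/8) (15,63/4) (11,67/4)]
3. After y ≥ 8: [(11,8) (15,8) (15,63/4) (11,67/4)]
4. After y ≤ 17: [(11,8) (15,8) (15,63/4) (11,67/4)]
5. Canonical ring: [(11,8) (15,8) (15,63/4) (11,67/4)]

Clipped polygon: [(11,8) (15,8) (15,63/4) (11,67/4)]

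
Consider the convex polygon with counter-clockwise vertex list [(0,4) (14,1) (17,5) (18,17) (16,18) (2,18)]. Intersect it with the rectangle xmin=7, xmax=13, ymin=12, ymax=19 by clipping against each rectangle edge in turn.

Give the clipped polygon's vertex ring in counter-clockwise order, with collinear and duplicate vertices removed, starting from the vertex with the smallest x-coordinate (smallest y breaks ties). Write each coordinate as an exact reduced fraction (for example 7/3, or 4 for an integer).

1. After x ≥ 7: [(7,5/2) (14,1) (17,5) (18,17) (16,18) (7,18)]
2. After x ≤ 13: [(7,5/2) (13,17/14) (13,18) (7,18)]
3. After y ≥ 12: [(7,12) (13,12) (13,18) (7,18)]
4. After y ≤ 19: [(7,12) (13,12) (13,18) (7,18)]
5. Canonical ring: [(7,12) (13,12) (13,18) (7,18)]

Clipped polygon: [(7,12) (13,12) (13,18) (7,18)]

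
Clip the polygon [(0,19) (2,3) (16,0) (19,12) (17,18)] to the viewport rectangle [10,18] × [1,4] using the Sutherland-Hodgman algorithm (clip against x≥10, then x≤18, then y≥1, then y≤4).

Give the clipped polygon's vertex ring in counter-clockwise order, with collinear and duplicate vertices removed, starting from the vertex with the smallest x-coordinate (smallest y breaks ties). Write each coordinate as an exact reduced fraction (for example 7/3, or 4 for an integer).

1. After x ≥ 10: [(10,313/17) (10,9/7) (16,0) (19,12) (17,18)]
2. After x ≤ 18: [(10,313/17) (10,9/7) (16,0) (18,8) (18,15) (17,18)]
3. After y ≥ 1: [(10,313/17) (10,9/7) (34/3,1) (65/4,1) (18,8) (18,15) (17,18)]
4. After y ≤ 4: [(10,4) (10,9/7) (34/3,1) (65/4,1) (17,4)]
5. Canonical ring: [(10,9/7) (34/3,1) (65/4,1) (17,4) (10,4)]

Clipped polygon: [(10,9/7) (34/3,1) (65/4,1) (17,4) (10,4)]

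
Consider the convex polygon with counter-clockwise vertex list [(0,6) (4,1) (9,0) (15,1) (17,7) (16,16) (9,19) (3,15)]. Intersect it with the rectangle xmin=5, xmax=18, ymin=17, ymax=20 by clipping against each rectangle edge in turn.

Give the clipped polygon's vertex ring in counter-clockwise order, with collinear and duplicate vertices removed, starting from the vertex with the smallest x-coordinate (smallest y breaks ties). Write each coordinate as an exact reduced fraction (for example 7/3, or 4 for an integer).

Clipped polygon: [(6,17) (41/3,17) (9,19)]

1. After x ≥ 5: [(5,4/5) (9,0) (15,1) (17,7) (16,16) (9,19) (5,49/3)]
2. After x ≤ 18: [(5,4/5) (9,0) (15,1) (17,7) (16,16) (9,19) (5,49/3)]
3. After y ≥ 17: [(41/3,17) (9,19) (6,17)]
4. After y ≤ 20: [(41/3,17) (9,19) (6,17)]
5. Canonical ring: [(6,17) (41/3,17) (9,19)]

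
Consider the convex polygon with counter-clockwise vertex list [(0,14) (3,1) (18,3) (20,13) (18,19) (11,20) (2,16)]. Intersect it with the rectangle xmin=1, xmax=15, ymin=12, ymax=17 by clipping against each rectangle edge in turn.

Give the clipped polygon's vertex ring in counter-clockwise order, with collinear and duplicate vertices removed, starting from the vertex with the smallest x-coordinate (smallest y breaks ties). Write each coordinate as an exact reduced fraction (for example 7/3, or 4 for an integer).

1. After x ≥ 1: [(1,15) (1,29/3) (3,1) (18,3) (20,13) (18,19) (11,20) (2,16)]
2. After x ≤ 15: [(1,15) (1,29/3) (3,1) (15,13/5) (15,136/7) (11,20) (2,16)]
3. After y ≥ 12: [(1,15) (1,12) (15,12) (15,136/7) (11,20) (2,16)]
4. After y ≤ 17: [(1,15) (1,12) (15,12) (15,17) (17/4,17) (2,16)]
5. Canonical ring: [(1,12) (15,12) (15,17) (17/4,17) (2,16) (1,15)]

Clipped polygon: [(1,12) (15,12) (15,17) (17/4,17) (2,16) (1,15)]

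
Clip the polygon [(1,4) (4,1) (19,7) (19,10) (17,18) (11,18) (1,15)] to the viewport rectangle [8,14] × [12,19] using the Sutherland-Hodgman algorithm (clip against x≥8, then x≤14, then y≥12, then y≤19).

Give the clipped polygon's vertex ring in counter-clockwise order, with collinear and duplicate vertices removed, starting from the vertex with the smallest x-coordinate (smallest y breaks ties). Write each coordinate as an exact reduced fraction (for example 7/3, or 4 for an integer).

Clipped polygon: [(8,12) (14,12) (14,18) (11,18) (8,171/10)]

1. After x ≥ 8: [(8,13/5) (19,7) (19,10) (17,18) (11,18) (8,171/10)]
2. After x ≤ 14: [(8,13/5) (14,5) (14,18) (11,18) (8,171/10)]
3. After y ≥ 12: [(8,12) (14,12) (14,18) (11,18) (8,171/10)]
4. After y ≤ 19: [(8,12) (14,12) (14,18) (11,18) (8,171/10)]
5. Canonical ring: [(8,12) (14,12) (14,18) (11,18) (8,171/10)]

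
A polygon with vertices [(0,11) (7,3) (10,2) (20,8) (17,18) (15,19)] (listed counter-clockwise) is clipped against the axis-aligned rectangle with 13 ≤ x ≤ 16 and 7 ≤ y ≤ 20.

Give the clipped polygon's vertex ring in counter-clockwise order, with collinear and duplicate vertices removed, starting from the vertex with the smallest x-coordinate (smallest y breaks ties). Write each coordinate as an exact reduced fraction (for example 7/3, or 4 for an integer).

Clipped polygon: [(13,7) (16,7) (16,37/2) (15,19) (13,269/15)]

1. After x ≥ 13: [(13,269/15) (13,19/5) (20,8) (17,18) (15,19)]
2. After x ≤ 16: [(13,269/15) (13,19/5) (16,28/5) (16,37/2) (15,19)]
3. After y ≥ 7: [(13,269/15) (13,7) (16,7) (16,37/2) (15,19)]
4. After y ≤ 20: [(13,269/15) (13,7) (16,7) (16,37/2) (15,19)]
5. Canonical ring: [(13,7) (16,7) (16,37/2) (15,19) (13,269/15)]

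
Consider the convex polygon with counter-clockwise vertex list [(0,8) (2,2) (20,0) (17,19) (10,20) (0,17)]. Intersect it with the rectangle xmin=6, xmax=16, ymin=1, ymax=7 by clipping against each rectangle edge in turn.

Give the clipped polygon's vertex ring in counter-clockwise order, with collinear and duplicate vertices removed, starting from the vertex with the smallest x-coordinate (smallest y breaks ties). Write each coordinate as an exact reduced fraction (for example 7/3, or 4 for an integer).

Clipped polygon: [(6,14/9) (11,1) (16,1) (16,7) (6,7)]

1. After x ≥ 6: [(6,14/9) (20,0) (17,19) (10,20) (6,94/5)]
2. After x ≤ 16: [(6,14/9) (16,4/9) (16,134/7) (10,20) (6,94/5)]
3. After y ≥ 1: [(6,14/9) (11,1) (16,1) (16,134/7) (10,20) (6,94/5)]
4. After y ≤ 7: [(6,7) (6,14/9) (11,1) (16,1) (16,7)]
5. Canonical ring: [(6,14/9) (11,1) (16,1) (16,7) (6,7)]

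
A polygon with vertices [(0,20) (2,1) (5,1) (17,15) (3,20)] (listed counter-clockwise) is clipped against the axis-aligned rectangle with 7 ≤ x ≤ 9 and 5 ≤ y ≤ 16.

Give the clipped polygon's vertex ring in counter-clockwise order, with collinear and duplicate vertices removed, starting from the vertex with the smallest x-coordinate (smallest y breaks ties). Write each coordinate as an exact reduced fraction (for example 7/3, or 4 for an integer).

1. After x ≥ 7: [(7,10/3) (17,15) (7,130/7)]
2. After x ≤ 9: [(7,10/3) (9,17/3) (9,125/7) (7,130/7)]
3. After y ≥ 5: [(7,5) (59/7,5) (9,17/3) (9,125/7) (7,130/7)]
4. After y ≤ 16: [(7,16) (7,5) (59/7,5) (9,17/3) (9,16)]
5. Canonical ring: [(7,5) (59/7,5) (9,17/3) (9,16) (7,16)]

Clipped polygon: [(7,5) (59/7,5) (9,17/3) (9,16) (7,16)]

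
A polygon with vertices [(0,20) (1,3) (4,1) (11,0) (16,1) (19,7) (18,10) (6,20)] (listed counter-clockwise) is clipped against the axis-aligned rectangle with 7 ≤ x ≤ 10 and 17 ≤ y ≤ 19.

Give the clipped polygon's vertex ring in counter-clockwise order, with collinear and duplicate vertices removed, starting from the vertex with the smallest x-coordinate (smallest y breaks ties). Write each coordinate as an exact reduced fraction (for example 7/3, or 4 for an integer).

1. After x ≥ 7: [(7,4/7) (11,0) (16,1) (19,7) (18,10) (7,115/6)]
2. After x ≤ 10: [(7,4/7) (10,1/7) (10,50/3) (7,115/6)]
3. After y ≥ 17: [(7,17) (48/5,17) (7,115/6)]
4. After y ≤ 19: [(7,19) (7,17) (48/5,17) (36/5,19)]
5. Canonical ring: [(7,17) (48/5,17) (36/5,19) (7,19)]

Clipped polygon: [(7,17) (48/5,17) (36/5,19) (7,19)]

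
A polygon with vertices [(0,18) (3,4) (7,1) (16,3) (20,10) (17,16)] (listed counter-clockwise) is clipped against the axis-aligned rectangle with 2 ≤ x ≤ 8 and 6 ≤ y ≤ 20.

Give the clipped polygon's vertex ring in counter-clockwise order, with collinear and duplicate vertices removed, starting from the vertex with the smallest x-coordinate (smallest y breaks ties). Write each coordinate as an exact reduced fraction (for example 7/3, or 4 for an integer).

1. After x ≥ 2: [(2,302/17) (2,26/3) (3,4) (7,1) (16,3) (20,10) (17,16)]
2. After x ≤ 8: [(8,290/17) (2,302/17) (2,26/3) (3,4) (7,1) (8,11/9)]
3. After y ≥ 6: [(8,6) (8,290/17) (2,302/17) (2,26/3) (18/7,6)]
4. After y ≤ 20: [(8,6) (8,290/17) (2,302/17) (2,26/3) (18/7,6)]
5. Canonical ring: [(2,26/3) (18/7,6) (8,6) (8,290/17) (2,302/17)]

Clipped polygon: [(2,26/3) (18/7,6) (8,6) (8,290/17) (2,302/17)]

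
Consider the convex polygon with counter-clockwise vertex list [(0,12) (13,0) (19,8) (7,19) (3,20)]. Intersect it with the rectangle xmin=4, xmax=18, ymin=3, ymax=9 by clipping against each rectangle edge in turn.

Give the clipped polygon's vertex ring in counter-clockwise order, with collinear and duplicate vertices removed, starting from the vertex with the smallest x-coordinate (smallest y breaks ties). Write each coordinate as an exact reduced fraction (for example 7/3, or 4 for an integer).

1. After x ≥ 4: [(4,108/13) (13,0) (19,8) (7,19) (4,79/4)]
2. After x ≤ 18: [(4,108/13) (13,0) (18,20/3) (18,107/12) (7,19) (4,79/4)]
3. After y ≥ 3: [(4,108/13) (39/4,3) (61/4,3) (18,20/3) (18,107/12) (7,19) (4,79/4)]
4. After y ≤ 9: [(4,9) (4,108/13) (39/4,3) (61/4,3) (18,20/3) (18,107/12) (197/11,9)]
5. Canonical ring: [(4,108/13) (39/4,3) (61/4,3) (18,20/3) (18,107/12) (197/11,9) (4,9)]

Clipped polygon: [(4,108/13) (39/4,3) (61/4,3) (18,20/3) (18,107/12) (197/11,9) (4,9)]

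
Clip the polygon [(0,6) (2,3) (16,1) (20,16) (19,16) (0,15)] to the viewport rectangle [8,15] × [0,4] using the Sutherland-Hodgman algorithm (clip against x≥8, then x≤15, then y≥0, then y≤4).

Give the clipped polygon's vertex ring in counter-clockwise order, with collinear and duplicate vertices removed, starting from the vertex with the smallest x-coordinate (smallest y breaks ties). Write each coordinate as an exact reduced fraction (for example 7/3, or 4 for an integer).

Clipped polygon: [(8,15/7) (15,8/7) (15,4) (8,4)]

1. After x ≥ 8: [(8,15/7) (16,1) (20,16) (19,16) (8,293/19)]
2. After x ≤ 15: [(8,15/7) (15,8/7) (15,300/19) (8,293/19)]
3. After y ≥ 0: [(8,15/7) (15,8/7) (15,300/19) (8,293/19)]
4. After y ≤ 4: [(8,4) (8,15/7) (15,8/7) (15,4)]
5. Canonical ring: [(8,15/7) (15,8/7) (15,4) (8,4)]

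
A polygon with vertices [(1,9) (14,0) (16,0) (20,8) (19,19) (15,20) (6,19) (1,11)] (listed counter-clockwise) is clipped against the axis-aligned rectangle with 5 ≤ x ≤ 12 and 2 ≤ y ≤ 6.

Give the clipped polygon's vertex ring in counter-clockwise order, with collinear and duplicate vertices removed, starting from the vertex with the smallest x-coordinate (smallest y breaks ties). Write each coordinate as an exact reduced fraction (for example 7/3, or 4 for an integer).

Clipped polygon: [(16/3,6) (100/9,2) (12,2) (12,6)]

1. After x ≥ 5: [(5,81/13) (14,0) (16,0) (20,8) (19,19) (15,20) (6,19) (5,87/5)]
2. After x ≤ 12: [(5,81/13) (12,18/13) (12,59/3) (6,19) (5,87/5)]
3. After y ≥ 2: [(5,81/13) (100/9,2) (12,2) (12,59/3) (6,19) (5,87/5)]
4. After y ≤ 6: [(16/3,6) (100/9,2) (12,2) (12,6)]
5. Canonical ring: [(16/3,6) (100/9,2) (12,2) (12,6)]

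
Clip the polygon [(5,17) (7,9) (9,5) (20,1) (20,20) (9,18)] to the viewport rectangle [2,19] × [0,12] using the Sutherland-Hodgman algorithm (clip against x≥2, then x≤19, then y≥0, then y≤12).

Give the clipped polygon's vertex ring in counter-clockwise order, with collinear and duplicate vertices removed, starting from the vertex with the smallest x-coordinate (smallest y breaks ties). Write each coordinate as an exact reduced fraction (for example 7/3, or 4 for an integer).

Clipped polygon: [(25/4,12) (7,9) (9,5) (19,15/11) (19,12)]

1. After x ≥ 2: [(5,17) (7,9) (9,5) (20,1) (20,20) (9,18)]
2. After x ≤ 19: [(5,17) (7,9) (9,5) (19,15/11) (19,218/11) (9,18)]
3. After y ≥ 0: [(5,17) (7,9) (9,5) (19,15/11) (19,218/11) (9,18)]
4. After y ≤ 12: [(25/4,12) (7,9) (9,5) (19,15/11) (19,12)]
5. Canonical ring: [(25/4,12) (7,9) (9,5) (19,15/11) (19,12)]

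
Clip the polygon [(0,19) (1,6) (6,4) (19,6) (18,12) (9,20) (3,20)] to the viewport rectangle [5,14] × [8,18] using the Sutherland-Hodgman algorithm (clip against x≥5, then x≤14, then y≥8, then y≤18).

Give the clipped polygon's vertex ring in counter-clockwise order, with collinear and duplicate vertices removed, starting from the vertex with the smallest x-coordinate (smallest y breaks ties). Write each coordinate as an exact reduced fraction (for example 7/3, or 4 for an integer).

1. After x ≥ 5: [(5,22/5) (6,4) (19,6) (18,12) (9,20) (5,20)]
2. After x ≤ 14: [(5,22/5) (6,4) (14,68/13) (14,140/9) (9,20) (5,20)]
3. After y ≥ 8: [(5,8) (14,8) (14,140/9) (9,20) (5,20)]
4. After y ≤ 18: [(5,18) (5,8) (14,8) (14,140/9) (45/4,18)]
5. Canonical ring: [(5,8) (14,8) (14,140/9) (45/4,18) (5,18)]

Clipped polygon: [(5,8) (14,8) (14,140/9) (45/4,18) (5,18)]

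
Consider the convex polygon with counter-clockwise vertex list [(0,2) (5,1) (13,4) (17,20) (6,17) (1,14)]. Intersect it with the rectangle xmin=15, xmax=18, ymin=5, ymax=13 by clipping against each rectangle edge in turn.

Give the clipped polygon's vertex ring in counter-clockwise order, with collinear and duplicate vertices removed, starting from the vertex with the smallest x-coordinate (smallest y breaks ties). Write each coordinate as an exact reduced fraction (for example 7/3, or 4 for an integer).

1. After x ≥ 15: [(15,12) (17,20) (15,214/11)]
2. After x ≤ 18: [(15,12) (17,20) (15,214/11)]
3. After y ≥ 5: [(15,12) (17,20) (15,214/11)]
4. After y ≤ 13: [(15,13) (15,12) (61/4,13)]
5. Canonical ring: [(15,12) (61/4,13) (15,13)]

Clipped polygon: [(15,12) (61/4,13) (15,13)]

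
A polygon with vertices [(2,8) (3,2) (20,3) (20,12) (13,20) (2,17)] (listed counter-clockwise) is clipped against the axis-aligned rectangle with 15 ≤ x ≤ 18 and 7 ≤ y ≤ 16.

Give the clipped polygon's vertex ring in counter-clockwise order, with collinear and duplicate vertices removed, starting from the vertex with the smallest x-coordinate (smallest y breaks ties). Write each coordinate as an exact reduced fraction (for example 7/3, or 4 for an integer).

Clipped polygon: [(15,7) (18,7) (18,100/7) (33/2,16) (15,16)]

1. After x ≥ 15: [(15,46/17) (20,3) (20,12) (15,124/7)]
2. After x ≤ 18: [(15,46/17) (18,49/17) (18,100/7) (15,124/7)]
3. After y ≥ 7: [(15,7) (18,7) (18,100/7) (15,124/7)]
4. After y ≤ 16: [(15,16) (15,7) (18,7) (18,100/7) (33/2,16)]
5. Canonical ring: [(15,7) (18,7) (18,100/7) (33/2,16) (15,16)]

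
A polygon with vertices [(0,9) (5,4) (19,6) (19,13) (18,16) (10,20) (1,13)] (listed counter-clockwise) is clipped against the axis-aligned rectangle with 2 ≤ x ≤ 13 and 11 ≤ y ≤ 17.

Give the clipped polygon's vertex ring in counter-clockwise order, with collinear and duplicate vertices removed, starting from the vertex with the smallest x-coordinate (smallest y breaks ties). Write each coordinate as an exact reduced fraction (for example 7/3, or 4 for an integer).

1. After x ≥ 2: [(2,7) (5,4) (19,6) (19,13) (18,16) (10,20) (2,124/9)]
2. After x ≤ 13: [(2,7) (5,4) (13,36/7) (13,37/2) (10,20) (2,124/9)]
3. After y ≥ 11: [(2,11) (13,11) (13,37/2) (10,20) (2,124/9)]
4. After y ≤ 17: [(2,11) (13,11) (13,17) (43/7,17) (2,124/9)]
5. Canonical ring: [(2,11) (13,11) (13,17) (43/7,17) (2,124/9)]

Clipped polygon: [(2,11) (13,11) (13,17) (43/7,17) (2,124/9)]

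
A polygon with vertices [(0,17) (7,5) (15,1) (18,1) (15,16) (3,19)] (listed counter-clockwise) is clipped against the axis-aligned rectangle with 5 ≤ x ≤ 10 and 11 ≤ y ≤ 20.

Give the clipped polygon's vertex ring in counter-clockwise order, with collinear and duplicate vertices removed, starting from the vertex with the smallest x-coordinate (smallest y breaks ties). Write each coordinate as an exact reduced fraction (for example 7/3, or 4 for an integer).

Clipped polygon: [(5,11) (10,11) (10,69/4) (5,37/2)]

1. After x ≥ 5: [(5,59/7) (7,5) (15,1) (18,1) (15,16) (5,37/2)]
2. After x ≤ 10: [(5,59/7) (7,5) (10,7/2) (10,69/4) (5,37/2)]
3. After y ≥ 11: [(5,11) (10,11) (10,69/4) (5,37/2)]
4. After y ≤ 20: [(5,11) (10,11) (10,69/4) (5,37/2)]
5. Canonical ring: [(5,11) (10,11) (10,69/4) (5,37/2)]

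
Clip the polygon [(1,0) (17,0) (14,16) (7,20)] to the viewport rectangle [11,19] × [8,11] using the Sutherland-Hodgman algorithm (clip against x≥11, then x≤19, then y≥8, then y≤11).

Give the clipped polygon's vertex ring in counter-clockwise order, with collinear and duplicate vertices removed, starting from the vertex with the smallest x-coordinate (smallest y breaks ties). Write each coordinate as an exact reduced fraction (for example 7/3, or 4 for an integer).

1. After x ≥ 11: [(11,0) (17,0) (14,16) (11,124/7)]
2. After x ≤ 19: [(11,0) (17,0) (14,16) (11,124/7)]
3. After y ≥ 8: [(11,8) (31/2,8) (14,16) (11,124/7)]
4. After y ≤ 11: [(11,11) (11,8) (31/2,8) (239/16,11)]
5. Canonical ring: [(11,8) (31/2,8) (239/16,11) (11,11)]

Clipped polygon: [(11,8) (31/2,8) (239/16,11) (11,11)]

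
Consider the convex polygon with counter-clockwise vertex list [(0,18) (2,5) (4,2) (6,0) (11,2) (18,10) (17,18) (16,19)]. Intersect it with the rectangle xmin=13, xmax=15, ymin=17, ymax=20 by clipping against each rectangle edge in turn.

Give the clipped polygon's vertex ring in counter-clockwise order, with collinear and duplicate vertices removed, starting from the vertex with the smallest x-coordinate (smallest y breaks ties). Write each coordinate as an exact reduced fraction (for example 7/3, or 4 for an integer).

Clipped polygon: [(13,17) (15,17) (15,303/16) (13,301/16)]

1. After x ≥ 13: [(13,301/16) (13,30/7) (18,10) (17,18) (16,19)]
2. After x ≤ 15: [(15,303/16) (13,301/16) (13,30/7) (15,46/7)]
3. After y ≥ 17: [(15,17) (15,303/16) (13,301/16) (13,17)]
4. After y ≤ 20: [(15,17) (15,303/16) (13,301/16) (13,17)]
5. Canonical ring: [(13,17) (15,17) (15,303/16) (13,301/16)]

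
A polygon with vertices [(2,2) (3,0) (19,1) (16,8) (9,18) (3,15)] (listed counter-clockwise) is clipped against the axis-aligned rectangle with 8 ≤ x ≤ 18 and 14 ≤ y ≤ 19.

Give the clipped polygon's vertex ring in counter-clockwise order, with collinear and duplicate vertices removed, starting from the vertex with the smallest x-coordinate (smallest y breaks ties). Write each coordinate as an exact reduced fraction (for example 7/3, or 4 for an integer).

Clipped polygon: [(8,14) (59/5,14) (9,18) (8,35/2)]

1. After x ≥ 8: [(8,5/16) (19,1) (16,8) (9,18) (8,35/2)]
2. After x ≤ 18: [(8,5/16) (18,15/16) (18,10/3) (16,8) (9,18) (8,35/2)]
3. After y ≥ 14: [(8,14) (59/5,14) (9,18) (8,35/2)]
4. After y ≤ 19: [(8,14) (59/5,14) (9,18) (8,35/2)]
5. Canonical ring: [(8,14) (59/5,14) (9,18) (8,35/2)]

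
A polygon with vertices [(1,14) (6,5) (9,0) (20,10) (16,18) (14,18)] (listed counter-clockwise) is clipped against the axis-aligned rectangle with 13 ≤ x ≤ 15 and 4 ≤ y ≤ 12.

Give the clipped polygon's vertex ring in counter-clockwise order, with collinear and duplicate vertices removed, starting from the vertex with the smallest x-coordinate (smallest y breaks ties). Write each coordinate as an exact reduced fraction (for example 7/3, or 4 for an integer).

1. After x ≥ 13: [(13,230/13) (13,40/11) (20,10) (16,18) (14,18)]
2. After x ≤ 15: [(13,230/13) (13,40/11) (15,60/11) (15,18) (14,18)]
3. After y ≥ 4: [(13,230/13) (13,4) (67/5,4) (15,60/11) (15,18) (14,18)]
4. After y ≤ 12: [(13,12) (13,4) (67/5,4) (15,60/11) (15,12)]
5. Canonical ring: [(13,4) (67/5,4) (15,60/11) (15,12) (13,12)]

Clipped polygon: [(13,4) (67/5,4) (15,60/11) (15,12) (13,12)]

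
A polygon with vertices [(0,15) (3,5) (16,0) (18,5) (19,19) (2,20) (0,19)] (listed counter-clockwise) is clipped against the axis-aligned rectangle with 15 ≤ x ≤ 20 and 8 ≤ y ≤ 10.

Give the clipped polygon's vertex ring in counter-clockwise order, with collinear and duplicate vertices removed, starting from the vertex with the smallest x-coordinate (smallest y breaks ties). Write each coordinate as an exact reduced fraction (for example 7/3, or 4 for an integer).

Clipped polygon: [(15,8) (255/14,8) (257/14,10) (15,10)]

1. After x ≥ 15: [(15,5/13) (16,0) (18,5) (19,19) (15,327/17)]
2. After x ≤ 20: [(15,5/13) (16,0) (18,5) (19,19) (15,327/17)]
3. After y ≥ 8: [(15,8) (255/14,8) (19,19) (15,327/17)]
4. After y ≤ 10: [(15,10) (15,8) (255/14,8) (257/14,10)]
5. Canonical ring: [(15,8) (255/14,8) (257/14,10) (15,10)]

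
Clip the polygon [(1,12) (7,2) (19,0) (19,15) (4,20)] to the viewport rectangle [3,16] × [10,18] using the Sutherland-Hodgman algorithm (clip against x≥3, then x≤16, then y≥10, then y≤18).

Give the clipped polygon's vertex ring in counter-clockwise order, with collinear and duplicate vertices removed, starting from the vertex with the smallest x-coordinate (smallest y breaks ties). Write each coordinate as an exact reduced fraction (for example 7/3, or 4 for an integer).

Clipped polygon: [(3,10) (16,10) (16,16) (10,18) (13/4,18) (3,52/3)]

1. After x ≥ 3: [(3,52/3) (3,26/3) (7,2) (19,0) (19,15) (4,20)]
2. After x ≤ 16: [(3,52/3) (3,26/3) (7,2) (16,1/2) (16,16) (4,20)]
3. After y ≥ 10: [(3,52/3) (3,10) (16,10) (16,16) (4,20)]
4. After y ≤ 18: [(13/4,18) (3,52/3) (3,10) (16,10) (16,16) (10,18)]
5. Canonical ring: [(3,10) (16,10) (16,16) (10,18) (13/4,18) (3,52/3)]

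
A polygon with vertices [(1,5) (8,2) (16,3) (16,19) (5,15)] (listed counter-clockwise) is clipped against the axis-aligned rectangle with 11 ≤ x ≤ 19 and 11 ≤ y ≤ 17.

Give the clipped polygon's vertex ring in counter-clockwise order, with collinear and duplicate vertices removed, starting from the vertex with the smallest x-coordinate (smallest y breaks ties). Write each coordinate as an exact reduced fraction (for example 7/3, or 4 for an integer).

1. After x ≥ 11: [(11,19/8) (16,3) (16,19) (11,189/11)]
2. After x ≤ 19: [(11,19/8) (16,3) (16,19) (11,189/11)]
3. After y ≥ 11: [(11,11) (16,11) (16,19) (11,189/11)]
4. After y ≤ 17: [(11,17) (11,11) (16,11) (16,17)]
5. Canonical ring: [(11,11) (16,11) (16,17) (11,17)]

Clipped polygon: [(11,11) (16,11) (16,17) (11,17)]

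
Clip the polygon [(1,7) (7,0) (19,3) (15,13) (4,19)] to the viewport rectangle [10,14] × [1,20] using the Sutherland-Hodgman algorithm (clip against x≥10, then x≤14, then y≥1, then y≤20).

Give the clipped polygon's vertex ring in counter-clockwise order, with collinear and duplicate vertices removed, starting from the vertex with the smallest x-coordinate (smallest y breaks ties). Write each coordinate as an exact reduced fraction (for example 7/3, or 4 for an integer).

1. After x ≥ 10: [(10,3/4) (19,3) (15,13) (10,173/11)]
2. After x ≤ 14: [(10,3/4) (14,7/4) (14,149/11) (10,173/11)]
3. After y ≥ 1: [(10,1) (11,1) (14,7/4) (14,149/11) (10,173/11)]
4. After y ≤ 20: [(10,1) (11,1) (14,7/4) (14,149/11) (10,173/11)]
5. Canonical ring: [(10,1) (11,1) (14,7/4) (14,149/11) (10,173/11)]

Clipped polygon: [(10,1) (11,1) (14,7/4) (14,149/11) (10,173/11)]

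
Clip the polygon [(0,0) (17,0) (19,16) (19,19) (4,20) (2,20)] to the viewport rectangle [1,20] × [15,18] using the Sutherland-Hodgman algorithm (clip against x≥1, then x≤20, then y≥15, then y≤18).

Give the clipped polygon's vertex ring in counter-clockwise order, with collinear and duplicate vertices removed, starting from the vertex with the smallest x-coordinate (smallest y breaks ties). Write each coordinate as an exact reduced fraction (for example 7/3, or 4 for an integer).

1. After x ≥ 1: [(1,10) (1,0) (17,0) (19,16) (19,19) (4,20) (2,20)]
2. After x ≤ 20: [(1,10) (1,0) (17,0) (19,16) (19,19) (4,20) (2,20)]
3. After y ≥ 15: [(3/2,15) (151/8,15) (19,16) (19,19) (4,20) (2,20)]
4. After y ≤ 18: [(9/5,18) (3/2,15) (151/8,15) (19,16) (19,18)]
5. Canonical ring: [(3/2,15) (151/8,15) (19,16) (19,18) (9/5,18)]

Clipped polygon: [(3/2,15) (151/8,15) (19,16) (19,18) (9/5,18)]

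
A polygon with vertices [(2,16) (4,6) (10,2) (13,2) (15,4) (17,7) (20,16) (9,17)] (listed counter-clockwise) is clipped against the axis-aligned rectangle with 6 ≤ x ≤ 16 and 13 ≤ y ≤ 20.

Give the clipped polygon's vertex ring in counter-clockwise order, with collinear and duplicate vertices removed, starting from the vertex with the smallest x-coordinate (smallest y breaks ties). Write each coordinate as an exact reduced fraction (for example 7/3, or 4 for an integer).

1. After x ≥ 6: [(6,116/7) (6,14/3) (10,2) (13,2) (15,4) (17,7) (20,16) (9,17)]
2. After x ≤ 16: [(6,116/7) (6,14/3) (10,2) (13,2) (15,4) (16,11/2) (16,180/11) (9,17)]
3. After y ≥ 13: [(6,116/7) (6,13) (16,13) (16,180/11) (9,17)]
4. After y ≤ 20: [(6,116/7) (6,13) (16,13) (16,180/11) (9,17)]
5. Canonical ring: [(6,13) (16,13) (16,180/11) (9,17) (6,116/7)]

Clipped polygon: [(6,13) (16,13) (16,180/11) (9,17) (6,116/7)]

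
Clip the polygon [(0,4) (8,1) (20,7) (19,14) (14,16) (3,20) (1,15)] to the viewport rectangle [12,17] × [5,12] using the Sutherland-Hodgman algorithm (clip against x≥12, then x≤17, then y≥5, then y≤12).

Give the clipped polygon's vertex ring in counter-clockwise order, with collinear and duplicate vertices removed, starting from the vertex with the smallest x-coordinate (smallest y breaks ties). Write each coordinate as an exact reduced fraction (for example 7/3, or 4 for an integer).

Clipped polygon: [(12,5) (16,5) (17,11/2) (17,12) (12,12)]

1. After x ≥ 12: [(12,3) (20,7) (19,14) (14,16) (12,184/11)]
2. After x ≤ 17: [(12,3) (17,11/2) (17,74/5) (14,16) (12,184/11)]
3. After y ≥ 5: [(12,5) (16,5) (17,11/2) (17,74/5) (14,16) (12,184/11)]
4. After y ≤ 12: [(12,12) (12,5) (16,5) (17,11/2) (17,12)]
5. Canonical ring: [(12,5) (16,5) (17,11/2) (17,12) (12,12)]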